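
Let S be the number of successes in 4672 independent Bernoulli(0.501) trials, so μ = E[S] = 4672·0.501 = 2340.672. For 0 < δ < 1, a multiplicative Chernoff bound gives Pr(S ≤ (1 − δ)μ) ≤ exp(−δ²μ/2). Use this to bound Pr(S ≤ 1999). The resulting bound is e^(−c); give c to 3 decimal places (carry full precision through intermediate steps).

Write 1999 = (1 − δ)μ, so δ = 1 − 1999/2340.672 = 0.1459718…
Then the exponent is δ²μ/2 = (μ − 1999)²/(2μ) = 24.937231.

24.937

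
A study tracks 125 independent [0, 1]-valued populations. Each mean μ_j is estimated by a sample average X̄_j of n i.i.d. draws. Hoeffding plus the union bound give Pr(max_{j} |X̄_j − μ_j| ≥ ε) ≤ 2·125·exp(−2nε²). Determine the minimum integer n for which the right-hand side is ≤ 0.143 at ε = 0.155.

156

Need 2·125·exp(−2nε²) ≤ 0.143, i.e. exp(−2nε²) ≤ 0.143/250.
So 2nε² ≥ ln(250/0.143) = 7.466372.
Hence n ≥ 7.466372/(2·0.155²) = 155.388.
The smallest integer n is 156.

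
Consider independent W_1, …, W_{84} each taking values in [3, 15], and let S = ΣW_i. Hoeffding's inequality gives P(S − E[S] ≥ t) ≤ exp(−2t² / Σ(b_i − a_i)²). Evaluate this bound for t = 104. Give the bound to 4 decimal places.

0.1672

Σ(b_i − a_i)² = 84·(12)² = 12096.
Exponent = 2·104²/12096 = 1.7884.
Bound = exp(−1.7884) = 0.16723.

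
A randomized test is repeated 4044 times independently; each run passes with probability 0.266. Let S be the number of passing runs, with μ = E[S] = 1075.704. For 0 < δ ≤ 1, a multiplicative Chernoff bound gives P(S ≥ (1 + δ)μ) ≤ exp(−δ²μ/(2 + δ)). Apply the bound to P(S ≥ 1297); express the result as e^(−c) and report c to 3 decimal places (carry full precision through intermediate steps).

Write 1297 = (1 + δ)μ, so δ = 1297/1075.704 − 1 = 0.205722…
Then the exponent is δ²μ/(2 + δ) = (1297 − μ)² / (μ·(2 + δ)) = 20.639709.

20.640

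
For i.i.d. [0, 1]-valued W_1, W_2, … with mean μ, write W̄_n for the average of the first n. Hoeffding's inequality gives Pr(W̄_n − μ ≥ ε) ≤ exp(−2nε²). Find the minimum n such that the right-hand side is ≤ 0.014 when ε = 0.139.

111

Require exp(−2nε²) ≤ 0.014, i.e. 2nε² ≥ ln(1/0.014) = 4.268698.
So n ≥ 4.268698 / (2·0.139²) = 110.468.
The smallest integer n is 111.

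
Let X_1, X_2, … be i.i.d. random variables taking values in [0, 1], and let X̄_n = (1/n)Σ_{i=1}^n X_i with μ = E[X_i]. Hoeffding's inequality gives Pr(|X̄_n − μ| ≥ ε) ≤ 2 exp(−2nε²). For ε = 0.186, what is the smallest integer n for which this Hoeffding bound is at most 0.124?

Require 2·exp(−2nε²) ≤ 0.124, i.e. 2nε² ≥ ln(2/0.124) = 2.780621.
So n ≥ 2.780621 / (2·0.186²) = 40.187.
The smallest integer n is 41.

41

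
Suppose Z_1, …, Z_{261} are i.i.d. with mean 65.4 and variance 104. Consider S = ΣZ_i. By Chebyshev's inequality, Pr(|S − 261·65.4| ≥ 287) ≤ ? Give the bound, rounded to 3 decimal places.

Var(S) = n·Var(Z_i) = 261·104 = 27144.
Chebyshev: Pr(|S − 261·65.4| ≥ 287) ≤ Var(S)/287² = 27144/82369 = 0.3295.

0.330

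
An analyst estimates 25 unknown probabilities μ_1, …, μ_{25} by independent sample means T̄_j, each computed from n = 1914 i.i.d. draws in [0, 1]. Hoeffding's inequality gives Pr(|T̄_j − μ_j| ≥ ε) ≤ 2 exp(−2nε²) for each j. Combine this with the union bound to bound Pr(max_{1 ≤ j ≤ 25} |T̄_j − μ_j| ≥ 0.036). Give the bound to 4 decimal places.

Per-experiment Hoeffding bound: 2·exp(−2·1914·0.036²) = 2·exp(−4.96109) = 0.014011.
Union bound over 25 events: 25·0.014011 = 0.35027.

0.3503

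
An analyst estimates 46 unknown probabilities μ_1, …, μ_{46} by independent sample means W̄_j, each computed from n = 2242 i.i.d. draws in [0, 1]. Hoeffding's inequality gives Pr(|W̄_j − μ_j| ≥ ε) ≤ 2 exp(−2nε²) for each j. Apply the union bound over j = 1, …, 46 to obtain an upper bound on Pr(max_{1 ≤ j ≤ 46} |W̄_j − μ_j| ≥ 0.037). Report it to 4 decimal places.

Per-experiment Hoeffding bound: 2·exp(−2·2242·0.037²) = 2·exp(−6.13860) = 0.0043159.
Union bound over 46 events: 46·0.0043159 = 0.19853.

0.1985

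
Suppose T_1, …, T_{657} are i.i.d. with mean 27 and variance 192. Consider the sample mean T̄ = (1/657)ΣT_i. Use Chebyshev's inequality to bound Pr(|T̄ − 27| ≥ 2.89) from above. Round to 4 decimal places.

Var(T̄) = Var(T_i)/n = 192/657 = 0.29224.
Chebyshev: Pr(|T̄ − 27| ≥ 2.89) ≤ Var(T̄)/(2.89)² = 192/(657·2.89²) = 0.0350.

0.0350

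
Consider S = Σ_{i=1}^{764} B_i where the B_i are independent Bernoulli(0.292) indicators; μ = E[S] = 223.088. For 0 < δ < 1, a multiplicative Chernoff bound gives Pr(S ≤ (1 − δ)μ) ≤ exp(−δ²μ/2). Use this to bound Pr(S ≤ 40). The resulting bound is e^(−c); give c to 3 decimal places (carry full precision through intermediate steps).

75.130

Write 40 = (1 − δ)μ, so δ = 1 − 40/223.088 = 0.8206986…
Then the exponent is δ²μ/2 = (μ − 40)²/(2μ) = 75.130029.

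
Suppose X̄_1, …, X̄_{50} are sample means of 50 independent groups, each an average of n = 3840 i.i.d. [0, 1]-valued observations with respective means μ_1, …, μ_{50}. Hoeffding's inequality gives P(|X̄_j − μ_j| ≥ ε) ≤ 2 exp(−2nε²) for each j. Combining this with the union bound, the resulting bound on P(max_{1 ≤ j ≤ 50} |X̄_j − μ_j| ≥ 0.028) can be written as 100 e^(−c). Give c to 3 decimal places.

Union bound over the 50 events: P(max_{1 ≤ j ≤ 50} |X̄_j − μ_j| ≥ 0.028) ≤ 50·2·exp(−2nε²) = 100 exp(−2·3840·0.028²).
So c = 2·3840·0.028² = 6.0211.

6.021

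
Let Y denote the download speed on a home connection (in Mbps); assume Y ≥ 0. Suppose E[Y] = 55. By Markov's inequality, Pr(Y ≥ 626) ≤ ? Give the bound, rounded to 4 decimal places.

0.0879

Markov's inequality: for a non-negative random variable, Pr(Y ≥ a) ≤ E[Y]/a.
Here E[Y] = 55 and a = 626, so the bound is 55/626 = 0.0879.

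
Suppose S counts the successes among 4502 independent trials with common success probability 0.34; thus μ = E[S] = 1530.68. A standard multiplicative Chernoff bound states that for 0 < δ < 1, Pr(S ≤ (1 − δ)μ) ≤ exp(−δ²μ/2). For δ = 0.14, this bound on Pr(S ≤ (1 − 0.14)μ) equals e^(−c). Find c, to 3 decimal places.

15.001

c = δ²μ/2 = 0.14²·1530.68/2 = 15.0007.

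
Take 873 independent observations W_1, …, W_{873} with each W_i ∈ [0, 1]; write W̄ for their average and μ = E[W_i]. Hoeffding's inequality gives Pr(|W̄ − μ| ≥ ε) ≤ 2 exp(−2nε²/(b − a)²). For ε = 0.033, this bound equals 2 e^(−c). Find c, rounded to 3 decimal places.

c = 2nε²/(b − a)² = 2·873·0.033² / 1² = 1.9014.

1.901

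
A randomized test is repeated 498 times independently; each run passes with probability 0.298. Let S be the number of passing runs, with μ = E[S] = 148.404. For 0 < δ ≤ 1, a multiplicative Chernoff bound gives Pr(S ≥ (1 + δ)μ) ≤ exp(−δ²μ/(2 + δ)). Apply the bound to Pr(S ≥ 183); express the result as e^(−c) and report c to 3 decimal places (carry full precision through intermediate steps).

Write 183 = (1 + δ)μ, so δ = 183/148.404 − 1 = 0.2331204…
Then the exponent is δ²μ/(2 + δ) = (183 − μ)² / (μ·(2 + δ)) = 3.611553.

3.612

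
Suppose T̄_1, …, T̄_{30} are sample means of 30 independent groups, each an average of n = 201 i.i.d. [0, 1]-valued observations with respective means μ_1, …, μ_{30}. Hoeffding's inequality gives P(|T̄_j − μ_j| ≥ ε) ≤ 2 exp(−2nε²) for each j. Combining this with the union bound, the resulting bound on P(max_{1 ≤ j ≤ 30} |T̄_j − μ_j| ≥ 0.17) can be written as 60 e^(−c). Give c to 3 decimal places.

Union bound over the 30 events: P(max_{1 ≤ j ≤ 30} |T̄_j − μ_j| ≥ 0.17) ≤ 30·2·exp(−2nε²) = 60 exp(−2·201·0.17²).
So c = 2·201·0.17² = 11.6178.

11.618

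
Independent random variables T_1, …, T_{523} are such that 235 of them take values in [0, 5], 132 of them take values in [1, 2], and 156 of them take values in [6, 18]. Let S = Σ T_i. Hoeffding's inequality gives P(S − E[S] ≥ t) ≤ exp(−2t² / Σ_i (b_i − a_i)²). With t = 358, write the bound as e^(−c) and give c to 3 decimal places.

9.003

Σ(b_i − a_i)² = 235·5² + 132·1² + 156·12² = 28471.
c = 2t² / 28471 = 2·358² / 28471 = 9.0031.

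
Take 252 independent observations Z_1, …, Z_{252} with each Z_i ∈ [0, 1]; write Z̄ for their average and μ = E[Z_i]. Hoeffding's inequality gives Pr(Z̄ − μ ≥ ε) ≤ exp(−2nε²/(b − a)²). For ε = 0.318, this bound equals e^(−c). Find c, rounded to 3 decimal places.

50.966

c = 2nε²/(b − a)² = 2·252·0.318² / 1² = 50.9665.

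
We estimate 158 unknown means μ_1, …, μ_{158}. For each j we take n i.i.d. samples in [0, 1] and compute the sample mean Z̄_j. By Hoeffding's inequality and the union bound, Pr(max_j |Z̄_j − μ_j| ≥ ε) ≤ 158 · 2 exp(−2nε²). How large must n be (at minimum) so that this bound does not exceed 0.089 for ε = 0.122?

Need 2·158·exp(−2nε²) ≤ 0.089, i.e. exp(−2nε²) ≤ 0.089/316.
So 2nε² ≥ ln(316/0.089) = 8.174861.
Hence n ≥ 8.174861/(2·0.122²) = 274.619.
The smallest integer n is 275.

275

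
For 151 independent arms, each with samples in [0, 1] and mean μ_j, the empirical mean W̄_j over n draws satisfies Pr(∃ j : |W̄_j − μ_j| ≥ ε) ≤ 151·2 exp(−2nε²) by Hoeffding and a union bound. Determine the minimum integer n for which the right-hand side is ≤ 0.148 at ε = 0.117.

279

Need 2·151·exp(−2nε²) ≤ 0.148, i.e. exp(−2nε²) ≤ 0.148/302.
So 2nε² ≥ ln(302/0.148) = 7.620970.
Hence n ≥ 7.620970/(2·0.117²) = 278.361.
The smallest integer n is 279.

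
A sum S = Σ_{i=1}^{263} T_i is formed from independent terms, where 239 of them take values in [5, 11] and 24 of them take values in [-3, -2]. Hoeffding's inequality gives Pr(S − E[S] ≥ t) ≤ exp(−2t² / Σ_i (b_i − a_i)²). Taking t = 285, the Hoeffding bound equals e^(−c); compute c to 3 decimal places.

18.828

Σ(b_i − a_i)² = 239·6² + 24·1² = 8628.
c = 2t² / 8628 = 2·285² / 8628 = 18.8282.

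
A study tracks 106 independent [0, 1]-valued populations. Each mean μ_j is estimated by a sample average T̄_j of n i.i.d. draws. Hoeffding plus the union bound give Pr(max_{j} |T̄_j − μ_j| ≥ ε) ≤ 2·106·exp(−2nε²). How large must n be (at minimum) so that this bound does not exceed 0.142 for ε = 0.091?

442

Need 2·106·exp(−2nε²) ≤ 0.142, i.e. exp(−2nε²) ≤ 0.142/212.
So 2nε² ≥ ln(212/0.142) = 7.308514.
Hence n ≥ 7.308514/(2·0.091²) = 441.282.
The smallest integer n is 442.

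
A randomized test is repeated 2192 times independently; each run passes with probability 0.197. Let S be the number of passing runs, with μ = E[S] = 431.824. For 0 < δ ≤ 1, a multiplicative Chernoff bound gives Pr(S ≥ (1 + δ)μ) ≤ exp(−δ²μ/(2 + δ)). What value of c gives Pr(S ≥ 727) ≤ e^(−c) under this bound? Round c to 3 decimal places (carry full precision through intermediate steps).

Write 727 = (1 + δ)μ, so δ = 727/431.824 − 1 = 0.6835563…
Then the exponent is δ²μ/(2 + δ) = (727 − μ)² / (μ·(2 + δ)) = 75.187320.

75.187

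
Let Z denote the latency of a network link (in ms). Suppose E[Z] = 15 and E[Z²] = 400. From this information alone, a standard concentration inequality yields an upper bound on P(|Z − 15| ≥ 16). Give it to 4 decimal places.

The first two moments determine the variance, so Chebyshev's inequality is the sharpest standard bound available.
Var(Z) = E[Z²] − (E[Z])² = 400 − 225 = 175.
Chebyshev's inequality: P(|Z − μ| ≥ t) ≤ Var(Z)/t² = 175/256 = 0.6836.

0.6836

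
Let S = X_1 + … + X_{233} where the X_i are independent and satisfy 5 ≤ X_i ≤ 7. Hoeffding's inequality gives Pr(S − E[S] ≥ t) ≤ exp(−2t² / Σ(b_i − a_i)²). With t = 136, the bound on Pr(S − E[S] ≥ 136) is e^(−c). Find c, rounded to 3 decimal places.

Σ(b_i − a_i)² = 233·(2)² = 932.
c = 2t²/932 = 2·136²/932 = 39.6910.

39.691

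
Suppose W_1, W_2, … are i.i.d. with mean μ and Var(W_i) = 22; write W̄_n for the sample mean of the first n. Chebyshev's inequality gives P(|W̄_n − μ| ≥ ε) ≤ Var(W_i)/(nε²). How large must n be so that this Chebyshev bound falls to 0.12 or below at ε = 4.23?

Require 22/(n·4.23²) ≤ 0.12, i.e. n ≥ 22/(0.12·4.23²) = 10.246.
The smallest integer n is 11.

11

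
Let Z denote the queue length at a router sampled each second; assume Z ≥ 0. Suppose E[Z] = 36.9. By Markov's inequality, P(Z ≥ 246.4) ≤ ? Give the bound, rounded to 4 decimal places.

0.1498

Markov's inequality: for a non-negative random variable, P(Z ≥ a) ≤ E[Z]/a.
Here E[Z] = 36.9 and a = 246.4, so the bound is 36.9/246.4 = 0.1498.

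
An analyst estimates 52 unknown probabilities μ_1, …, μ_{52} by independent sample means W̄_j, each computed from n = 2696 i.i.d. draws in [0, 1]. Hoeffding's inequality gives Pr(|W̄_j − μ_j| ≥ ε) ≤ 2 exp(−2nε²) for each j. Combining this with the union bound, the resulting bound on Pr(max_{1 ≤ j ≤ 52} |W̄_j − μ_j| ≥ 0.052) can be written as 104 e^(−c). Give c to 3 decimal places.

14.580

Union bound over the 52 events: Pr(max_{1 ≤ j ≤ 52} |W̄_j − μ_j| ≥ 0.052) ≤ 52·2·exp(−2nε²) = 104 exp(−2·2696·0.052²).
So c = 2·2696·0.052² = 14.5800.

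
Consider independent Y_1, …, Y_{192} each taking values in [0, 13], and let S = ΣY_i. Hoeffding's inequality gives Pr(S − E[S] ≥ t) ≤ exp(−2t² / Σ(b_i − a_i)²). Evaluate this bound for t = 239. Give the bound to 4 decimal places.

0.0296

Σ(b_i − a_i)² = 192·(13)² = 32448.
Exponent = 2·239²/32448 = 3.5208.
Bound = exp(−3.5208) = 0.02958.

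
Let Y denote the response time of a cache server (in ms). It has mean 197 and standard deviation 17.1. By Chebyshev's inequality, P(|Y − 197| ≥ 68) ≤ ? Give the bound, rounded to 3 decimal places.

0.063

Chebyshev: P(|Y − μ| ≥ t) ≤ Var(Y)/t².
Var(Y) = σ² = 17.1² = 292.41.
Bound = 292.41 / 4624 = 0.0632.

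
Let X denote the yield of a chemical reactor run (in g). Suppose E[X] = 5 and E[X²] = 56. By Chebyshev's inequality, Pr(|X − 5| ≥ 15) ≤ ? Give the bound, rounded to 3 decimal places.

0.138

Var(X) = E[X²] − (E[X])² = 56 − 25 = 31.
Chebyshev's inequality: Pr(|X − μ| ≥ t) ≤ Var(X)/t² = 31/225 = 0.1378.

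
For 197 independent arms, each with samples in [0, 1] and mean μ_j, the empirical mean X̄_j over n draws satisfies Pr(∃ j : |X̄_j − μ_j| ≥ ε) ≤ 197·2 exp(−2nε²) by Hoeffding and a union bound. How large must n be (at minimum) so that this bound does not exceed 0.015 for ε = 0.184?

Need 2·197·exp(−2nε²) ≤ 0.015, i.e. exp(−2nε²) ≤ 0.015/394.
So 2nε² ≥ ln(394/0.015) = 10.176056.
Hence n ≥ 10.176056/(2·0.184²) = 150.284.
The smallest integer n is 151.

151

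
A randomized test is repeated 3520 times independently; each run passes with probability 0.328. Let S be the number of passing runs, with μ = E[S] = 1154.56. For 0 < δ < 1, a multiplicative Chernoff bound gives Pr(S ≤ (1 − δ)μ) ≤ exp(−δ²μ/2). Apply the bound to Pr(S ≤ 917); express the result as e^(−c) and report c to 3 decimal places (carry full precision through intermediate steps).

Write 917 = (1 − δ)μ, so δ = 1 − 917/1154.56 = 0.205758…
Then the exponent is δ²μ/2 = (μ − 917)²/(2μ) = 24.439940.

24.440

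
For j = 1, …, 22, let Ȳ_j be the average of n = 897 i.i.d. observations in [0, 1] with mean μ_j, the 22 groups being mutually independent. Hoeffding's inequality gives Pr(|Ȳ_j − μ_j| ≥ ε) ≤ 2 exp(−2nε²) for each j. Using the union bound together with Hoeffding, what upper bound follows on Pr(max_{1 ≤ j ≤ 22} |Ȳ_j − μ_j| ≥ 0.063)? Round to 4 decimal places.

0.0356

Per-experiment Hoeffding bound: 2·exp(−2·897·0.063²) = 2·exp(−7.12039) = 0.0016169.
Union bound over 22 events: 22·0.0016169 = 0.03557.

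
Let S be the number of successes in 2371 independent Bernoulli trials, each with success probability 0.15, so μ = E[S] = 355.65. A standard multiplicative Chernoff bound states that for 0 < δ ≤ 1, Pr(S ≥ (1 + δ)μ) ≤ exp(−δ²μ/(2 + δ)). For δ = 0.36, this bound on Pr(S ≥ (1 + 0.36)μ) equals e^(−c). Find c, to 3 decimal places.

19.531

c = δ²μ/(2 + δ) = 0.36²·355.65/(2 + 0.36) = 19.5306.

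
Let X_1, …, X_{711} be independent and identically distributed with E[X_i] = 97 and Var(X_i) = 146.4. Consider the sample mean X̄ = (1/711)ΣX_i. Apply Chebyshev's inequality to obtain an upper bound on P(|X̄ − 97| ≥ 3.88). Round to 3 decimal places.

Var(X̄) = Var(X_i)/n = 146.4/711 = 0.20591.
Chebyshev: P(|X̄ − 97| ≥ 3.88) ≤ Var(X̄)/(3.88)² = 146.4/(711·3.88²) = 0.0137.

0.014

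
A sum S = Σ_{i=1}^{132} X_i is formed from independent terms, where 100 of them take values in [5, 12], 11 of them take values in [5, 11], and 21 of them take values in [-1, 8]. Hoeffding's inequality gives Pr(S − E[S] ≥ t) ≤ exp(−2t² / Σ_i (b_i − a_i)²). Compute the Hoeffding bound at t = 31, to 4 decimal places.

0.7598

Σ(b_i − a_i)² = 100·7² + 11·6² + 21·9² = 6997.
Exponent = 2·31² / 6997 = 0.27469.
Bound = exp(−0.27469) = 0.75981.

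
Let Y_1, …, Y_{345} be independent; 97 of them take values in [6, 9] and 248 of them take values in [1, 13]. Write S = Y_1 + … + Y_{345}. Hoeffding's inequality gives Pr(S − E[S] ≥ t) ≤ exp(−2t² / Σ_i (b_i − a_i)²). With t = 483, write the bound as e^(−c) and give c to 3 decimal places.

12.753

Σ(b_i − a_i)² = 97·3² + 248·12² = 36585.
c = 2t² / 36585 = 2·483² / 36585 = 12.7533.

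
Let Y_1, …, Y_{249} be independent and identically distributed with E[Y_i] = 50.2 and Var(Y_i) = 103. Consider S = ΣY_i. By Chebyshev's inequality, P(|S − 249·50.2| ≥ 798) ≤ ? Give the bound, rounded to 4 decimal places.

0.0403

Var(S) = n·Var(Y_i) = 249·103 = 25647.
Chebyshev: P(|S − 249·50.2| ≥ 798) ≤ Var(S)/798² = 25647/636804 = 0.0403.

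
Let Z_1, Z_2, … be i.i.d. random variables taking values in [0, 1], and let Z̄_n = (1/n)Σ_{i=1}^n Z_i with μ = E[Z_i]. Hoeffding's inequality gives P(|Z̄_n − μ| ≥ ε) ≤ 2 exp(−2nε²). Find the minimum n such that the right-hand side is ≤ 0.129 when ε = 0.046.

648

Require 2·exp(−2nε²) ≤ 0.129, i.e. 2nε² ≥ ln(2/0.129) = 2.741090.
So n ≥ 2.741090 / (2·0.046²) = 647.706.
The smallest integer n is 648.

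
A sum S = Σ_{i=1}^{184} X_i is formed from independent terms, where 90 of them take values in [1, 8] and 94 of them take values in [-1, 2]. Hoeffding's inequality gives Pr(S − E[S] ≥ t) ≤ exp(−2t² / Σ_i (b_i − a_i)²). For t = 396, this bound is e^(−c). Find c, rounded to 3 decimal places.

Σ(b_i − a_i)² = 90·7² + 94·3² = 5256.
c = 2t² / 5256 = 2·396² / 5256 = 59.6712.

59.671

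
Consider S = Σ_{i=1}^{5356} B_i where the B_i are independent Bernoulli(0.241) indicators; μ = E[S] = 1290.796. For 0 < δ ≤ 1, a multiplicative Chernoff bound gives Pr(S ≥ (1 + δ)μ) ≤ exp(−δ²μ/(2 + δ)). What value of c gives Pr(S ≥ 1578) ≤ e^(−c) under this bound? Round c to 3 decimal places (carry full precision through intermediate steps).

28.753

Write 1578 = (1 + δ)μ, so δ = 1578/1290.796 − 1 = 0.2225015…
Then the exponent is δ²μ/(2 + δ) = (1578 − μ)² / (μ·(2 + δ)) = 28.752877.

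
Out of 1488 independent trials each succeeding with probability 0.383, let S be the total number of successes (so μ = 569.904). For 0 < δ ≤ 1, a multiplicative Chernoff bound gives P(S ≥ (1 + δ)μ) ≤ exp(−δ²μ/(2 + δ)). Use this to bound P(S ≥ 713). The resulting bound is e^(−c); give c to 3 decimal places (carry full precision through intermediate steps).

15.961

Write 713 = (1 + δ)μ, so δ = 713/569.904 − 1 = 0.2510879…
Then the exponent is δ²μ/(2 + δ) = (713 − μ)² / (μ·(2 + δ)) = 15.961027.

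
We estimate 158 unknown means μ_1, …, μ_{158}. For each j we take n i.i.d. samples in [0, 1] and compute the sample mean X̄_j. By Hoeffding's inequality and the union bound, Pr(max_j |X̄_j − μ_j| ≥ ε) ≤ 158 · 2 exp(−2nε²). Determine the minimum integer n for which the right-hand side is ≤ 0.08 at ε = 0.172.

Need 2·158·exp(−2nε²) ≤ 0.08, i.e. exp(−2nε²) ≤ 0.08/316.
So 2nε² ≥ ln(316/0.08) = 8.281471.
Hence n ≥ 8.281471/(2·0.172²) = 139.965.
The smallest integer n is 140.

140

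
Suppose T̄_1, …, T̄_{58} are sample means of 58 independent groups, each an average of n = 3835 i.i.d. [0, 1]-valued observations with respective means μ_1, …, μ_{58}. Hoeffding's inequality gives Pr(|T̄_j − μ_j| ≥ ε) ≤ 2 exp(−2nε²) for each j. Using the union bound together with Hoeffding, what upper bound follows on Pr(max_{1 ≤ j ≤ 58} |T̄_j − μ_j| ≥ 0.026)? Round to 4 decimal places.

0.6496

Per-experiment Hoeffding bound: 2·exp(−2·3835·0.026²) = 2·exp(−5.18492) = 0.011201.
Union bound over 58 events: 58·0.011201 = 0.64964.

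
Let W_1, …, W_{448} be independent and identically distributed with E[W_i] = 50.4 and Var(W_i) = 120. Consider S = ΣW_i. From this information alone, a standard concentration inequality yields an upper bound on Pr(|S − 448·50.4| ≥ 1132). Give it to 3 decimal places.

With mean and variance of each term known, Chebyshev's inequality bounds the deviation of the sum (or sample mean).
Var(S) = n·Var(W_i) = 448·120 = 53760.
Chebyshev: Pr(|S − 448·50.4| ≥ 1132) ≤ Var(S)/1132² = 53760/1281424 = 0.0420.

0.042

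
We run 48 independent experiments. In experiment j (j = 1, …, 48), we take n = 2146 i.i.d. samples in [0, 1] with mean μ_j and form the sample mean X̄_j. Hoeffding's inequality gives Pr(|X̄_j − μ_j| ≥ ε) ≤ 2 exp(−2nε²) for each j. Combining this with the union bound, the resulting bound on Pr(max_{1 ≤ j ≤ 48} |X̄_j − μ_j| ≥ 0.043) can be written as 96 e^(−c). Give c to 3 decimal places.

Union bound over the 48 events: Pr(max_{1 ≤ j ≤ 48} |X̄_j − μ_j| ≥ 0.043) ≤ 48·2·exp(−2nε²) = 96 exp(−2·2146·0.043²).
So c = 2·2146·0.043² = 7.9359.

7.936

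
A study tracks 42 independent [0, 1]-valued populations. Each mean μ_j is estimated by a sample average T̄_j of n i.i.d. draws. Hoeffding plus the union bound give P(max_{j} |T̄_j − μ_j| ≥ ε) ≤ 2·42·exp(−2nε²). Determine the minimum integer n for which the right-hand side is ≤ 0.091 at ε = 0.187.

98

Need 2·42·exp(−2nε²) ≤ 0.091, i.e. exp(−2nε²) ≤ 0.091/84.
So 2nε² ≥ ln(84/0.091) = 6.827713.
Hence n ≥ 6.827713/(2·0.187²) = 97.625.
The smallest integer n is 98.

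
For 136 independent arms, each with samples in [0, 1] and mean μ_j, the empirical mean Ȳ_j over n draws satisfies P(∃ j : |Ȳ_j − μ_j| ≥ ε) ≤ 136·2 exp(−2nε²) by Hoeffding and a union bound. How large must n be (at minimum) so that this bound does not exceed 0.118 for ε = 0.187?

Need 2·136·exp(−2nε²) ≤ 0.118, i.e. exp(−2nε²) ≤ 0.118/272.
So 2nε² ≥ ln(272/0.118) = 7.742873.
Hence n ≥ 7.742873/(2·0.187²) = 110.711.
The smallest integer n is 111.

111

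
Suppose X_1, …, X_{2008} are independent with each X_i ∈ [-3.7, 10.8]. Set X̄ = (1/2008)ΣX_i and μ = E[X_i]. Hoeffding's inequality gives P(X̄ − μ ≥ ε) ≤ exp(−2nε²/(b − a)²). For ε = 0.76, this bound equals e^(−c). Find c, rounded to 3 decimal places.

c = 2nε²/(b − a)² = 2·2008·0.76² / 14.5² = 11.0328.

11.033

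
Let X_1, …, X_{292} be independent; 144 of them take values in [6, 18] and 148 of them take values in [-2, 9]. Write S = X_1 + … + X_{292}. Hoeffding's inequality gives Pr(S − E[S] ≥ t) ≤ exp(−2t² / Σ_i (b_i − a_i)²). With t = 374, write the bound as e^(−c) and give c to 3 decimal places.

Σ(b_i − a_i)² = 144·12² + 148·11² = 38644.
c = 2t² / 38644 = 2·374² / 38644 = 7.2392.

7.239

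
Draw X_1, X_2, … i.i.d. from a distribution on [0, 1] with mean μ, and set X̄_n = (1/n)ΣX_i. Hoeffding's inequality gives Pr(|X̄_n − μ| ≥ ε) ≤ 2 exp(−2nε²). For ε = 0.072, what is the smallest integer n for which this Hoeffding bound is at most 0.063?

Require 2·exp(−2nε²) ≤ 0.063, i.e. 2nε² ≥ ln(2/0.063) = 3.457768.
So n ≥ 3.457768 / (2·0.072²) = 333.504.
The smallest integer n is 334.

334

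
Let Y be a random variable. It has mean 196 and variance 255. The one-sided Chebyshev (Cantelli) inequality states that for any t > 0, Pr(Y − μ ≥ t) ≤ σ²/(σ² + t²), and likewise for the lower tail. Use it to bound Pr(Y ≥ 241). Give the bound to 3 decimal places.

Here σ² = 255 and t = 45, so σ² + t² = 2280.
Cantelli's bound: 255/2280 = 0.1118.

0.112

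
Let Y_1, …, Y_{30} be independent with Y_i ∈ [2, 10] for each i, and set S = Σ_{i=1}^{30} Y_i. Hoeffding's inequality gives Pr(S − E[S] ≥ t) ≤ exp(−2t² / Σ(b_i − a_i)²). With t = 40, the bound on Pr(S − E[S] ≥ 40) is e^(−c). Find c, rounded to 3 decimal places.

Σ(b_i − a_i)² = 30·(8)² = 1920.
c = 2t²/1920 = 2·40²/1920 = 1.6667.

1.667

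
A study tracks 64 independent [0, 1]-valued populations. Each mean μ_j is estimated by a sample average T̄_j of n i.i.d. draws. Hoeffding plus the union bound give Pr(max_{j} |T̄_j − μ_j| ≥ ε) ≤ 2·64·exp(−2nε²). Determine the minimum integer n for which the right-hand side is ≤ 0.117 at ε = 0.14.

179

Need 2·64·exp(−2nε²) ≤ 0.117, i.e. exp(−2nε²) ≤ 0.117/128.
So 2nε² ≥ ln(128/0.117) = 6.997612.
Hence n ≥ 6.997612/(2·0.14²) = 178.511.
The smallest integer n is 179.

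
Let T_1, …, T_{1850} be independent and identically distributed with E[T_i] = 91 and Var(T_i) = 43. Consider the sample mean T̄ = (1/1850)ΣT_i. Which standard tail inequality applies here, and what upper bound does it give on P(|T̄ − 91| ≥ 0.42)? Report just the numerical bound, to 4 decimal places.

With mean and variance of each term known, Chebyshev's inequality bounds the deviation of the sum (or sample mean).
Var(T̄) = Var(T_i)/n = 43/1850 = 0.023243.
Chebyshev: P(|T̄ − 91| ≥ 0.42) ≤ Var(T̄)/(0.42)² = 43/(1850·0.42²) = 0.1318.

0.1318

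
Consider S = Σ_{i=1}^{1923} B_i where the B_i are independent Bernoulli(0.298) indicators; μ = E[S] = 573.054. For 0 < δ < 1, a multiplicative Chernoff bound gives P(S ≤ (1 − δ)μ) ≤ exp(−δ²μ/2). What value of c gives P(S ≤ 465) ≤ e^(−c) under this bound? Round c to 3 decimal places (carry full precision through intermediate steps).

10.187

Write 465 = (1 − δ)μ, so δ = 1 − 465/573.054 = 0.1885581…
Then the exponent is δ²μ/2 = (μ − 465)²/(2μ) = 10.187231.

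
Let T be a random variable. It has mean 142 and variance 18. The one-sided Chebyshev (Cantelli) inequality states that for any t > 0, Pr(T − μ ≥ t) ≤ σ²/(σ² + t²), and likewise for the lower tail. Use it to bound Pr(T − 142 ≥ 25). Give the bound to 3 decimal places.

Here σ² = 18 and t = 25, so σ² + t² = 643.
Cantelli's bound: 18/643 = 0.0280.

0.028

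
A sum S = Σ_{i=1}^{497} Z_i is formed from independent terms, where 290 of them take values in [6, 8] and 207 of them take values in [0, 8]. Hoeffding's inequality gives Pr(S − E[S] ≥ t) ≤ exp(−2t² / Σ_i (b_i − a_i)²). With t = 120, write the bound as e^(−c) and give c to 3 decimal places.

Σ(b_i − a_i)² = 290·2² + 207·8² = 14408.
c = 2t² / 14408 = 2·120² / 14408 = 1.9989.

1.999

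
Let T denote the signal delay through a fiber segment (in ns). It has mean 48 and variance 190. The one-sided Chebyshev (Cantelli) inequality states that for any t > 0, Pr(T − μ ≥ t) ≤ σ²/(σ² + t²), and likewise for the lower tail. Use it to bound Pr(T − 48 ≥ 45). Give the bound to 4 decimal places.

Here σ² = 190 and t = 45, so σ² + t² = 2215.
Cantelli's bound: 190/2215 = 0.0858.

0.0858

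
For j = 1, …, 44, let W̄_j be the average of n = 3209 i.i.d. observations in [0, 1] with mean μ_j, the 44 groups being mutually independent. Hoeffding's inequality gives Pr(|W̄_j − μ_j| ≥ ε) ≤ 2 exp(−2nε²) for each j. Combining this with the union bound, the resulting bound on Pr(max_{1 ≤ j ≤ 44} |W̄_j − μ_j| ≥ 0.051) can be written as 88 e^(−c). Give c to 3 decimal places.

Union bound over the 44 events: Pr(max_{1 ≤ j ≤ 44} |W̄_j − μ_j| ≥ 0.051) ≤ 44·2·exp(−2nε²) = 88 exp(−2·3209·0.051²).
So c = 2·3209·0.051² = 16.6932.

16.693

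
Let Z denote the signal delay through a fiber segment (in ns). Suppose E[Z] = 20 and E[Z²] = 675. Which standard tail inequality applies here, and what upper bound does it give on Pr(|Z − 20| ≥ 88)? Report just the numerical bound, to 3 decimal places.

The first two moments determine the variance, so Chebyshev's inequality is the sharpest standard bound available.
Var(Z) = E[Z²] − (E[Z])² = 675 − 400 = 275.
Chebyshev's inequality: Pr(|Z − μ| ≥ t) ≤ Var(Z)/t² = 275/7744 = 0.0355.

0.036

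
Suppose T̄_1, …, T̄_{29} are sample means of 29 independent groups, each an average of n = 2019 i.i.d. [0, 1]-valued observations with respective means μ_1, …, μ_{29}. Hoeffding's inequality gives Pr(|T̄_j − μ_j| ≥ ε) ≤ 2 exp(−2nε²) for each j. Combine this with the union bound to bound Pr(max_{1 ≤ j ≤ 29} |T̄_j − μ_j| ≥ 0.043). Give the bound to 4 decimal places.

0.0332

Per-experiment Hoeffding bound: 2·exp(−2·2019·0.043²) = 2·exp(−7.46626) = 0.0011441.
Union bound over 29 events: 29·0.0011441 = 0.03318.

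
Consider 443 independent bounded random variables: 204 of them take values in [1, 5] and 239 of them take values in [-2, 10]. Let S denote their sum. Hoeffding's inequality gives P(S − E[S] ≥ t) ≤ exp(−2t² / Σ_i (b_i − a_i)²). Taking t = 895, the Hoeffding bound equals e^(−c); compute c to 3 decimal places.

42.517

Σ(b_i − a_i)² = 204·4² + 239·12² = 37680.
c = 2t² / 37680 = 2·895² / 37680 = 42.5173.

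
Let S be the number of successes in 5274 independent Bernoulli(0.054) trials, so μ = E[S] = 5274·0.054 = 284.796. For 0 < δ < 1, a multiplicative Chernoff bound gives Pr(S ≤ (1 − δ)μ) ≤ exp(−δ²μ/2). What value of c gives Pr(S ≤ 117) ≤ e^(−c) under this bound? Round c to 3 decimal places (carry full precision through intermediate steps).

Write 117 = (1 − δ)μ, so δ = 1 − 117/284.796 = 0.5891796…
Then the exponent is δ²μ/2 = (μ − 117)²/(2μ) = 49.430992.

49.431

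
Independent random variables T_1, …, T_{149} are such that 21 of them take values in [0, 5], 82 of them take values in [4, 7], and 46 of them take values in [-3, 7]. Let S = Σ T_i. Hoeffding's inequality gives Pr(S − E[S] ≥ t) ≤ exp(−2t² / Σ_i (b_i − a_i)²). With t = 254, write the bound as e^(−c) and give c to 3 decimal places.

22.008

Σ(b_i − a_i)² = 21·5² + 82·3² + 46·10² = 5863.
c = 2t² / 5863 = 2·254² / 5863 = 22.0078.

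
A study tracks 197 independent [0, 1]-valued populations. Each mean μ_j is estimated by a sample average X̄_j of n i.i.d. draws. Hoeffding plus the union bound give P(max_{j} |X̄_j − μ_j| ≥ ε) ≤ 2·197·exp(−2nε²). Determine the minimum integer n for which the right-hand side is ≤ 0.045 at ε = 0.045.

2242

Need 2·197·exp(−2nε²) ≤ 0.045, i.e. exp(−2nε²) ≤ 0.045/394.
So 2nε² ≥ ln(394/0.045) = 9.077444.
Hence n ≥ 9.077444/(2·0.045²) = 2241.344.
The smallest integer n is 2242.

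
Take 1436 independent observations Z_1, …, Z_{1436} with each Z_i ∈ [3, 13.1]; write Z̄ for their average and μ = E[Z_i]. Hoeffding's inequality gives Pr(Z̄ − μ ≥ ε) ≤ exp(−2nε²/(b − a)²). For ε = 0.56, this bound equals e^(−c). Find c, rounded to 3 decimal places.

c = 2nε²/(b − a)² = 2·1436·0.56² / 10.1² = 8.8291.

8.829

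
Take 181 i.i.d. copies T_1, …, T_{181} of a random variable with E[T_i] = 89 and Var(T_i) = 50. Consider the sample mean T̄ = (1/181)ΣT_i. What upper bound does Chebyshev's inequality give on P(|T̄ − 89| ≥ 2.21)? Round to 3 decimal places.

Var(T̄) = Var(T_i)/n = 50/181 = 0.27624.
Chebyshev: P(|T̄ − 89| ≥ 2.21) ≤ Var(T̄)/(2.21)² = 50/(181·2.21²) = 0.0566.

0.057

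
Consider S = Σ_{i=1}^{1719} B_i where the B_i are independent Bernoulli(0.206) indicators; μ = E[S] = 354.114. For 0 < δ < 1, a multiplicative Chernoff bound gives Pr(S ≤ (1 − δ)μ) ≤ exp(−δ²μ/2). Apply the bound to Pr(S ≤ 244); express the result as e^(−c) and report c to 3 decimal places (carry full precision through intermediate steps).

Write 244 = (1 − δ)μ, so δ = 1 − 244/354.114 = 0.3109564…
Then the exponent is δ²μ/2 = (μ − 244)²/(2μ) = 17.120324.

17.120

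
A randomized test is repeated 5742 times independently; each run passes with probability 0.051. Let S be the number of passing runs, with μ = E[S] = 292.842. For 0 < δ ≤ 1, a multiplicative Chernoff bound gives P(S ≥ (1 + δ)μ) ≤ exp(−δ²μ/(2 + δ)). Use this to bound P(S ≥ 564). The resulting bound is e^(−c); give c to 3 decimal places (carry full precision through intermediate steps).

Write 564 = (1 + δ)μ, so δ = 564/292.842 − 1 = 0.9259532…
Then the exponent is δ²μ/(2 + δ) = (564 − μ)² / (μ·(2 + δ)) = 85.811224.

85.811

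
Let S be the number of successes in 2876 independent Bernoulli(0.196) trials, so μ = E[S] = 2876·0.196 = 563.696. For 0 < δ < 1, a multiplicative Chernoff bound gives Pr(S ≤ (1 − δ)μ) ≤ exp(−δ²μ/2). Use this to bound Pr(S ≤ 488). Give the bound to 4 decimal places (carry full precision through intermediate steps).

0.0062

Write 488 = (1 − δ)μ, so δ = 1 − 488/563.696 = 0.1342851…
Then the exponent is δ²μ/2 = (μ − 488)²/(2μ) = 5.082424.
Bound = exp(−5.082424) = 0.00620.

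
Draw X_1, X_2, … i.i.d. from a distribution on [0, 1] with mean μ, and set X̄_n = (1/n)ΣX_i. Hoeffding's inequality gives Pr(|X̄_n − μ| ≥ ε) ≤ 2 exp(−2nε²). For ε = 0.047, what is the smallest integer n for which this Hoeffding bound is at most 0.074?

747

Require 2·exp(−2nε²) ≤ 0.074, i.e. 2nε² ≥ ln(2/0.074) = 3.296837.
So n ≥ 3.296837 / (2·0.047²) = 746.228.
The smallest integer n is 747.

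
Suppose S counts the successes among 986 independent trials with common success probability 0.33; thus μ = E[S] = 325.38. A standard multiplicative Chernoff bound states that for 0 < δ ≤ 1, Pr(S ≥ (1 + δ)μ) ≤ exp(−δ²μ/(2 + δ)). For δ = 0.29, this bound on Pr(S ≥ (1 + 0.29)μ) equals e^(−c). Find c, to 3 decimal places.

c = δ²μ/(2 + δ) = 0.29²·325.38/(2 + 0.29) = 11.9495.

11.950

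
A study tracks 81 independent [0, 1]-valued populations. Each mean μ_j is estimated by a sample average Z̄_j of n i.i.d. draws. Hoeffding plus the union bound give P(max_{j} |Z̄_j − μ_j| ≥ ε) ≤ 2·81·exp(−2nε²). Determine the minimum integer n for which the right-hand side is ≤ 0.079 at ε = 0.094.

Need 2·81·exp(−2nε²) ≤ 0.079, i.e. exp(−2nε²) ≤ 0.079/162.
So 2nε² ≥ ln(162/0.079) = 7.625904.
Hence n ≥ 7.625904/(2·0.094²) = 431.525.
The smallest integer n is 432.

432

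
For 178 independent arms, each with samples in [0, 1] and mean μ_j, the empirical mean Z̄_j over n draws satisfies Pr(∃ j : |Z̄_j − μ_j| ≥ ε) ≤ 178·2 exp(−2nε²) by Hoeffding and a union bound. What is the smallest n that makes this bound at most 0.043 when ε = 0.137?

241

Need 2·178·exp(−2nε²) ≤ 0.043, i.e. exp(−2nε²) ≤ 0.043/356.
So 2nε² ≥ ln(356/0.043) = 9.021486.
Hence n ≥ 9.021486/(2·0.137²) = 240.329.
The smallest integer n is 241.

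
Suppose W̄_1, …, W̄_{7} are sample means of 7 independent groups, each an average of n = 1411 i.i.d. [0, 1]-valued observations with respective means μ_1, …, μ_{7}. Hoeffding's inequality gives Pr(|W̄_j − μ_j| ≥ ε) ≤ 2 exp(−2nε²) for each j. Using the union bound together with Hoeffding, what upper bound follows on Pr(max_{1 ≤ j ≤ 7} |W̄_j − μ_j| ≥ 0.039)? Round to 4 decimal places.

0.1914

Per-experiment Hoeffding bound: 2·exp(−2·1411·0.039²) = 2·exp(−4.29226) = 0.027348.
Union bound over 7 events: 7·0.027348 = 0.19144.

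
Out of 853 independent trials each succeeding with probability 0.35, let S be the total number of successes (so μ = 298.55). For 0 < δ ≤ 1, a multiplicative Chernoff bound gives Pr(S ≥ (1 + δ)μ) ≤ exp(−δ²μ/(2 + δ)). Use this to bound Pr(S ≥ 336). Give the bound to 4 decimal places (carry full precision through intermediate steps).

Write 336 = (1 + δ)μ, so δ = 336/298.55 − 1 = 0.1254396…
Then the exponent is δ²μ/(2 + δ) = (336 − μ)² / (μ·(2 + δ)) = 2.210232.
Bound = exp(−2.210232) = 0.10968.

0.1097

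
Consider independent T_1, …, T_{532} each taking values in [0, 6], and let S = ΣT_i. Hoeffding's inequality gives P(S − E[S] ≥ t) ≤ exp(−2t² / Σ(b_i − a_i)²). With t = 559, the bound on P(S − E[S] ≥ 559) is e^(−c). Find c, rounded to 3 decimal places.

Σ(b_i − a_i)² = 532·(6)² = 19152.
c = 2t²/19152 = 2·559²/19152 = 32.6317.

32.632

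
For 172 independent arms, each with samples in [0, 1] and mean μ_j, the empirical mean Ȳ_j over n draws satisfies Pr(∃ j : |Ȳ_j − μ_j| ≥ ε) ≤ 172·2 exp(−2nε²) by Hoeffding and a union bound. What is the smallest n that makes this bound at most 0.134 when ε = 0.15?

Need 2·172·exp(−2nε²) ≤ 0.134, i.e. exp(−2nε²) ≤ 0.134/344.
So 2nε² ≥ ln(344/0.134) = 7.850557.
Hence n ≥ 7.850557/(2·0.15²) = 174.457.
The smallest integer n is 175.

175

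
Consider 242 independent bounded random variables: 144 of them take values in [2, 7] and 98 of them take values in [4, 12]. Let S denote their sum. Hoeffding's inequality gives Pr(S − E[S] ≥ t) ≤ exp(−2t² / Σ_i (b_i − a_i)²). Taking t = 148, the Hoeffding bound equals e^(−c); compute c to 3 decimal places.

Σ(b_i − a_i)² = 144·5² + 98·8² = 9872.
c = 2t² / 9872 = 2·148² / 9872 = 4.4376.

4.438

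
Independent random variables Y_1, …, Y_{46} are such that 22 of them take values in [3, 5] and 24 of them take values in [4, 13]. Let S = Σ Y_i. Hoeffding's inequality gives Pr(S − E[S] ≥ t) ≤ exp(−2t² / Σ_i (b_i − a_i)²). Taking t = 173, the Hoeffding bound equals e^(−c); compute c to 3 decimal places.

Σ(b_i − a_i)² = 22·2² + 24·9² = 2032.
c = 2t² / 2032 = 2·173² / 2032 = 29.4577.

29.458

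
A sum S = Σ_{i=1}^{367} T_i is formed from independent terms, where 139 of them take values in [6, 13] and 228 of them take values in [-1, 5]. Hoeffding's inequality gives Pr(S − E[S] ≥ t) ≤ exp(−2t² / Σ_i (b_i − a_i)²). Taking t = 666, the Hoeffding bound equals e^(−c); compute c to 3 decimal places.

Σ(b_i − a_i)² = 139·7² + 228·6² = 15019.
c = 2t² / 15019 = 2·666² / 15019 = 59.0660.

59.066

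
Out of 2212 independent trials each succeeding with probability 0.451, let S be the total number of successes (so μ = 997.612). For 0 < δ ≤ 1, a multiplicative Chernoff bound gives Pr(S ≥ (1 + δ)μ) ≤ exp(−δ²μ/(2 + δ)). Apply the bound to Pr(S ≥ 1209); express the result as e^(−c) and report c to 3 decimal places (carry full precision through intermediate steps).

20.250

Write 1209 = (1 + δ)μ, so δ = 1209/997.612 − 1 = 0.211894…
Then the exponent is δ²μ/(2 + δ) = (1209 − μ)² / (μ·(2 + δ)) = 20.250450.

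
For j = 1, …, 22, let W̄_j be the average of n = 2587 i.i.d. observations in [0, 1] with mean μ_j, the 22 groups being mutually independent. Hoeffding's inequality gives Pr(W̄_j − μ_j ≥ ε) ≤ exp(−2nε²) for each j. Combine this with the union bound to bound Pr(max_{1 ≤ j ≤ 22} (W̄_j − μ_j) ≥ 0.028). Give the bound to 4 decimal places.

Per-experiment Hoeffding bound: exp(−2·2587·0.028²) = exp(−4.05642) = 0.017311.
Union bound over 22 events: 22·0.017311 = 0.38084.

0.3808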